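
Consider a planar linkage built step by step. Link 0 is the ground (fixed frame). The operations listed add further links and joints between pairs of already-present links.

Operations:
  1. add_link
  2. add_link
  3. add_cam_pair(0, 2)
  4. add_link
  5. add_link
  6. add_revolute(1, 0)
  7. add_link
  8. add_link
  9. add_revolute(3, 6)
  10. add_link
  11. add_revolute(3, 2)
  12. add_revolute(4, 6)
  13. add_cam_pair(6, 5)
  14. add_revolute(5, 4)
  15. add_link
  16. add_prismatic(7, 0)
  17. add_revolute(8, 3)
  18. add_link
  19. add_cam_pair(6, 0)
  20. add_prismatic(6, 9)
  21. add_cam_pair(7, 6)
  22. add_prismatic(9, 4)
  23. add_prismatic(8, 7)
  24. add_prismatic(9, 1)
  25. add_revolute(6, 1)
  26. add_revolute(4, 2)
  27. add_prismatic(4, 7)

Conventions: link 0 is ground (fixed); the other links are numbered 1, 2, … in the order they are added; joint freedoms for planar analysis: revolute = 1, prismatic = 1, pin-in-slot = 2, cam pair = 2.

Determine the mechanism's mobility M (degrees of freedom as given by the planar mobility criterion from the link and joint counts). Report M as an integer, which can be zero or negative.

ground; <1,0,0>
#1 <2,0,0>
#2 <3,0,0>
C:0↔2 J2 <3,0,1>
#3 <4,0,1>
#4 <5,0,1>
R:1↔0 J1 <5,1,1>
#5 <6,1,1>
#6 <7,1,1>
R:3↔6 J1 <7,2,1>
#7 <8,2,1>
R:3↔2 J1 <8,3,1>
R:4↔6 J1 <8,4,1>
C:6↔5 J2 <8,4,2>
R:5↔4 J1 <8,5,2>
#8 <9,5,2>
P:7↔0 J1 <9,6,2>
R:8↔3 J1 <9,7,2>
#9 <10,7,2>
C:6↔0 J2 <10,7,3>
P:6↔9 J1 <10,8,3>
C:7↔6 J2 <10,8,4>
P:9↔4 J1 <10,9,4>
P:8↔7 J1 <10,10,4>
P:9↔1 J1 <10,11,4>
R:6↔1 J1 <10,12,4>
R:4↔2 J1 <10,13,4>
P:4↔7 J1 <10,14,4>
3×9 − 2×14 − 1×4 = -5

M = -5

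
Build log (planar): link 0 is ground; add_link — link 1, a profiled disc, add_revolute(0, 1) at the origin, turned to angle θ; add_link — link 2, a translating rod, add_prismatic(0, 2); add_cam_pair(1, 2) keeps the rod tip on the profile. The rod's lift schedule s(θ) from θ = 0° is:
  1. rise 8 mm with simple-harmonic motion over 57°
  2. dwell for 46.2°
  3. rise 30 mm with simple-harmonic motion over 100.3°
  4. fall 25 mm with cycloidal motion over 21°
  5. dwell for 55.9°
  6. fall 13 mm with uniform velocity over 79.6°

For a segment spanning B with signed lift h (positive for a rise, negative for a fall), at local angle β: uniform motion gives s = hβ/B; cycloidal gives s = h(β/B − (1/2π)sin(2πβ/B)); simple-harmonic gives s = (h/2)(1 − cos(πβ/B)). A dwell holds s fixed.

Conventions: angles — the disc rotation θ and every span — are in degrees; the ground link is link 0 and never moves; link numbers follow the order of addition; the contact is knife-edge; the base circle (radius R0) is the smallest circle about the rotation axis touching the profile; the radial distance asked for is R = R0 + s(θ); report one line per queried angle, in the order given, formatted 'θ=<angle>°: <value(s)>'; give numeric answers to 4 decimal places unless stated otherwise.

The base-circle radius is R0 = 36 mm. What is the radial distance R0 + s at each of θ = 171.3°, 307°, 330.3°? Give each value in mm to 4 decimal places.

seg 1 [0°–57°] simple-harmonic, h=8: full span → s += 8 → s = 8.0000
seg 2 [57°–103.2°] dwell: s stays 8.0000
seg 3 [103.2°–203.5°] simple-harmonic, h=30: θ=171.3° here. β=68.1, B=100.3. 30/2·(1 − cos(π·0.6790)) = 22.9961 → s = 30.9961
seg 3 [103.2°–203.5°] simple-harmonic, h=30: full span → s += 30 → s = 38.0000
seg 4 [203.5°–224.5°] cycloidal, h=-25: full span → s += -25 → s = 13.0000
seg 5 [224.5°–280.4°] dwell: s stays 13.0000
seg 6 [280.4°–360°] uniform, h=-13: θ=307° here. β=26.6, B=79.6. -13·26.6/79.6 = -4.3442 → s = 8.6558
seg 6 [280.4°–360°] uniform, h=-13: θ=330.3° here. β=49.9, B=79.6. -13·49.9/79.6 = -8.1495 → s = 4.8505
θ=171.3°: R = R0 + s = 36 + 30.9961 = 66.9961
θ=307°: R = R0 + s = 36 + 8.6558 = 44.6558
θ=330.3°: R = R0 + s = 36 + 4.8505 = 40.8505

θ=171.3°: 66.9961
θ=307°: 44.6558
θ=330.3°: 40.8505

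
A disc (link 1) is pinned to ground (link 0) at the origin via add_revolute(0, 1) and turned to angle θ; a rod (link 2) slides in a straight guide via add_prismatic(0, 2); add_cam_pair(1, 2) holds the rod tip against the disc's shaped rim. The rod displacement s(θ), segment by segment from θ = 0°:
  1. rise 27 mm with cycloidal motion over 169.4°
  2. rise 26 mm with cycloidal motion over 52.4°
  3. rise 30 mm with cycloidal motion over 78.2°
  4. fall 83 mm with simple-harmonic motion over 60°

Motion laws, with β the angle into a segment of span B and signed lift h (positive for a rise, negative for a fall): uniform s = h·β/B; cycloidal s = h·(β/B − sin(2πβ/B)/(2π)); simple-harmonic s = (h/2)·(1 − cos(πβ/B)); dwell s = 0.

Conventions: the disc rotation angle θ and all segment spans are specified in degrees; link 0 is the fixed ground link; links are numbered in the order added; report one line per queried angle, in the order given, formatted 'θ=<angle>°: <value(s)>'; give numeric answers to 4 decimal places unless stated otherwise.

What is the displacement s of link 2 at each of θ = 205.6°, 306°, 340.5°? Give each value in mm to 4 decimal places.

segment 1 (0° to 169.4°, cycloidal, h = 27) is passed completely: s = 0.0000 + (27) = 27.0000
θ = 205.6° falls in segment 2 (169.4° to 221.8°, cycloidal, h = 26): β = 205.6 − 169.4 = 36.2°, B = 52.4°; Δs = 26·(0.6908 − sin(2π·0.6908)/(2π)) = 21.8173; s = 27.0000 + 21.8173 = 48.8173
segment 2 (169.4° to 221.8°, cycloidal, h = 26) is passed completely: s = 27.0000 + (26) = 53.0000
segment 3 (221.8° to 300°, cycloidal, h = 30) is passed completely: s = 53.0000 + (30) = 83.0000
θ = 306° falls in segment 4 (300° to 360°, simple-harmonic, h = -83): β = 306 − 300 = 6°, B = 60°; Δs = -83/2·(1 − cos(π·0.1000)) = -2.0312; s = 83.0000 − 2.0312 = 80.9688
θ = 340.5° falls in segment 4 (300° to 360°, simple-harmonic, h = -83): β = 340.5 − 300 = 40.5°, B = 60°; Δs = -83/2·(1 − cos(π·0.6750)) = -63.1837; s = 83.0000 − 63.1837 = 19.8163

θ=205.6°: 48.8173
θ=306°: 80.9688
θ=340.5°: 19.8163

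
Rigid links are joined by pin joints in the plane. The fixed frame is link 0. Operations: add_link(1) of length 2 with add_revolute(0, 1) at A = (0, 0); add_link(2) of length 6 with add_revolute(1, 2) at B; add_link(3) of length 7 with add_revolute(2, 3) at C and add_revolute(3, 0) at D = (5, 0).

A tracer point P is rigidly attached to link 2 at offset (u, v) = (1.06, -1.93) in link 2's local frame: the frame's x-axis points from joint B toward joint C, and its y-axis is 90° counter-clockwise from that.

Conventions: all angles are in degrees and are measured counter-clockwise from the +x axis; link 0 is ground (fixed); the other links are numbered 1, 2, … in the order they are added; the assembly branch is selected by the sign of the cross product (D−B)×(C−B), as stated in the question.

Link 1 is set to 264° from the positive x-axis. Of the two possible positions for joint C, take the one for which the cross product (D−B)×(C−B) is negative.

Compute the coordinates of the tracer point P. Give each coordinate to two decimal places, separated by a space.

A=(0,0), D=(5.00,0)
B = A + 2.00·(cos264°, sin264°) = (-0.2091, -1.9890)
|BD| = 5.5759
circle(B,6.00) ∩ circle(D,7.00): a=1.6222, h=5.7765
  candidates: C₊=(-0.7542,3.9861) cross=32.209; C₋=(3.3671,-6.8069) cross=-32.209
  branch - wants cross < 0 → take C=(3.3671,-6.8069) (cross=-32.209)
ex = (C−B)/|BC| = (0.5960,-0.8030); ey = (0.8030,0.5960)
P = B + 1.06·ex + -1.93·ey = (-1.1270,-3.9905)

-1.13 -3.99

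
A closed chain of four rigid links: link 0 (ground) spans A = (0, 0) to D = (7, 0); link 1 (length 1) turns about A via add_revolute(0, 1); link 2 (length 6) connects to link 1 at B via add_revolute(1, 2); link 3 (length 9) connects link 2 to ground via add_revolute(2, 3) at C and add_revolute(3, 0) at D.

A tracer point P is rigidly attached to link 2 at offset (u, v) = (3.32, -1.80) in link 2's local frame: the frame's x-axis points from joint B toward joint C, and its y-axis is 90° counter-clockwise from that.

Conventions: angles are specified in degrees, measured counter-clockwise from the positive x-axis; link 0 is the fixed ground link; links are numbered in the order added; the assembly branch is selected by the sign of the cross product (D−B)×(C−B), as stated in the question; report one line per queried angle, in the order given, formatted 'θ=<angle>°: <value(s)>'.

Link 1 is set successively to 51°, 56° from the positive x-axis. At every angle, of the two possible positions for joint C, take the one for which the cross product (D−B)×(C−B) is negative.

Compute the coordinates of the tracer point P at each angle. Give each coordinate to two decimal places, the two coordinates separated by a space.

A=(0,0), D=(7.00,0)
θ=51°: B = A + 1.00·(cos51°, sin51°) = (0.6293, 0.7771)
θ=51°: |BD| = 6.4179
θ=51°: circle(B,6.00) ∩ circle(D,9.00): a=-0.2969, h=5.9927
θ=51°:   candidates: C₊=(1.0603,6.7616) cross=38.460; C₋=(-0.3910,-5.1355) cross=-38.460
θ=51°:   branch - wants cross < 0 → take C=(-0.3910,-5.1355) (cross=-38.460)
θ=51°: ex = (C−B)/|BC| = (-0.1701,-0.9854); ey = (0.9854,-0.1701)
θ=51°: P = B + 3.32·ex + -1.80·ey = (-1.7090,-2.1884)
θ=56°: B = A + 1.00·(cos56°, sin56°) = (0.5592, 0.8290)
θ=56°: |BD| = 6.4939
θ=56°: circle(B,6.00) ∩ circle(D,9.00): a=-0.2178, h=5.9960
θ=56°:   candidates: C₊=(1.1087,6.8038) cross=38.938; C₋=(-0.4223,-5.0901) cross=-38.938
θ=56°:   branch - wants cross < 0 → take C=(-0.4223,-5.0901) (cross=-38.938)
θ=56°: ex = (C−B)/|BC| = (-0.1636,-0.9865); ey = (0.9865,-0.1636)
θ=56°: P = B + 3.32·ex + -1.80·ey = (-1.7597,-2.1518)

θ=51°: -1.71 -2.19
θ=56°: -1.76 -2.15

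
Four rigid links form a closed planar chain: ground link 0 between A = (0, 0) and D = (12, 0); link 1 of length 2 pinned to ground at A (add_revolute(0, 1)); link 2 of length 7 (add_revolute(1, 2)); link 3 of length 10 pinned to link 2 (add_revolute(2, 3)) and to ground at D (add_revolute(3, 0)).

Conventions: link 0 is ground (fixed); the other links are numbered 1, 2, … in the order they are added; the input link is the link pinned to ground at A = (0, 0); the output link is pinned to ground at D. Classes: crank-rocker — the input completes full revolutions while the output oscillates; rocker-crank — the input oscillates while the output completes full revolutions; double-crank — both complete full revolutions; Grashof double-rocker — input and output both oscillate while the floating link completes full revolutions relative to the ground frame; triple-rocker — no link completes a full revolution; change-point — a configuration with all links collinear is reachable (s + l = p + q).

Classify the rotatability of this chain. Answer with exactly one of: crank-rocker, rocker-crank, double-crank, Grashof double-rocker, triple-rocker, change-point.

lengths: ground=12, input=2, coupler=7, output=10
sorted: s=2 (shortest), l=12 (longest), p+q=17
s + l = 14 vs p + q = 17
s + l < p + q (Grashof) with shortest = input link → crank-rocker

crank-rocker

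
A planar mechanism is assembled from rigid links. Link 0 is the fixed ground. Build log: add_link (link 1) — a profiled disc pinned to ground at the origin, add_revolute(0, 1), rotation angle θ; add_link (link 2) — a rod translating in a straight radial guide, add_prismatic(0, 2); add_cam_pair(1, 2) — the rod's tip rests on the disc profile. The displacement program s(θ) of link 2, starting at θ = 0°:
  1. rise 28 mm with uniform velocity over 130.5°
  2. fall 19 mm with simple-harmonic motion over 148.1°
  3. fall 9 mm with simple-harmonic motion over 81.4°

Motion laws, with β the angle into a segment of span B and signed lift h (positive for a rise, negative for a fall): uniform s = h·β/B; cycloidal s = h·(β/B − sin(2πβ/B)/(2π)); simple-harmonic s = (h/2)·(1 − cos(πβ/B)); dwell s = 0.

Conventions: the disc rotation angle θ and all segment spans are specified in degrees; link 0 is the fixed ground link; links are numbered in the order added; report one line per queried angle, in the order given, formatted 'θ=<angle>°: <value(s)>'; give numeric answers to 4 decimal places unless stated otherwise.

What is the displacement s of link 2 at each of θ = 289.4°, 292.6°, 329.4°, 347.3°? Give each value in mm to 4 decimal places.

seg 1 [0°–130.5°] uniform, h=28: full span → s += 28 → s = 28.0000
seg 2 [130.5°–278.6°] simple-harmonic, h=-19: full span → s += -19 → s = 9.0000
seg 3 [278.6°–360°] simple-harmonic, h=-9: θ=289.4° here. β=10.8, B=81.4. -9/2·(1 − cos(π·0.1327)) = -0.3853 → s = 8.6147
seg 3 [278.6°–360°] simple-harmonic, h=-9: θ=292.6° here. β=14, B=81.4. -9/2·(1 − cos(π·0.1720)) = -0.6411 → s = 8.3589
seg 3 [278.6°–360°] simple-harmonic, h=-9: θ=329.4° here. β=50.8, B=81.4. -9/2·(1 − cos(π·0.6241)) = -6.2100 → s = 2.7900
seg 3 [278.6°–360°] simple-harmonic, h=-9: θ=347.3° here. β=68.7, B=81.4. -9/2·(1 − cos(π·0.8440)) = -8.4702 → s = 0.5298

θ=289.4°: 8.6147
θ=292.6°: 8.3589
θ=329.4°: 2.7900
θ=347.3°: 0.5298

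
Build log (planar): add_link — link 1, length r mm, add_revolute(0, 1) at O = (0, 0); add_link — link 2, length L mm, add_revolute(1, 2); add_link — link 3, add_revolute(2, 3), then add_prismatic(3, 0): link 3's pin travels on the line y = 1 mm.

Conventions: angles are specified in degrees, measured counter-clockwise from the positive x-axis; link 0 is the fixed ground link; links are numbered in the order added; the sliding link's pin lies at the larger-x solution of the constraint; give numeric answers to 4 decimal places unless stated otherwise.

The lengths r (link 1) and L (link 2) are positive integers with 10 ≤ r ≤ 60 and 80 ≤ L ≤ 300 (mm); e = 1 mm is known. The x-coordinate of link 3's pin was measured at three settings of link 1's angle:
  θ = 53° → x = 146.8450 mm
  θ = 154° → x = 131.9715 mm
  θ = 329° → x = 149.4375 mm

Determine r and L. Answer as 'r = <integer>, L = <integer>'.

constraint per measurement: (x − r cos θ)² + (r sin θ − e)² = L²
subtracting the θ₁ and θ₂ equations cancels the r² and L² terms:
r = (x₁² − x₂²) / (2[(x₁cos θ₁ + e sin θ₁) − (x₂cos θ₂ + e sin θ₂)]) = 10.0000 → r = 10
L² = (x₁ − r cos θ₁)² + (r sin θ₁ − e)² = 19881.0108 → L = 141.0000 → L = 141
check at θ₃=329°: x = 149.4375 (printed 149.4375) ✓

r = 10, L = 141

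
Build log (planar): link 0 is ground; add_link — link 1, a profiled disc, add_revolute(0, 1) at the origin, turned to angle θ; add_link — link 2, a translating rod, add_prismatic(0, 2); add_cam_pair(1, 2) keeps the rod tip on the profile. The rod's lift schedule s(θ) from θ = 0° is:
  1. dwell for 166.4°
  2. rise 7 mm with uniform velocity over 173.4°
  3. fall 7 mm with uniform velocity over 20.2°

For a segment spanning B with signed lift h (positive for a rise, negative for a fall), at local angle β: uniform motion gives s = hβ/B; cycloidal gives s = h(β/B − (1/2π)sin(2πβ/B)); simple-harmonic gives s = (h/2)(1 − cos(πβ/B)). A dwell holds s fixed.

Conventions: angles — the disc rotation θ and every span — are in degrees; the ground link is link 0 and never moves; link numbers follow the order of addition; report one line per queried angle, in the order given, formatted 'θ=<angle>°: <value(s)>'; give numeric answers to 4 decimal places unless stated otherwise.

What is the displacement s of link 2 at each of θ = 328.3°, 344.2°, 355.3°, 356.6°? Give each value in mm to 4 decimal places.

seg 1 [0°–166.4°] dwell: s stays 0.0000
seg 2 [166.4°–339.8°] uniform, h=7: θ=328.3° here. β=161.9, B=173.4. 7·161.9/173.4 = 6.5358 → s = 6.5358
seg 2 [166.4°–339.8°] uniform, h=7: full span → s += 7 → s = 7.0000
seg 3 [339.8°–360°] uniform, h=-7: θ=344.2° here. β=4.4, B=20.2. -7·4.4/20.2 = -1.5248 → s = 5.4752
seg 3 [339.8°–360°] uniform, h=-7: θ=355.3° here. β=15.5, B=20.2. -7·15.5/20.2 = -5.3713 → s = 1.6287
seg 3 [339.8°–360°] uniform, h=-7: θ=356.6° here. β=16.8, B=20.2. -7·16.8/20.2 = -5.8218 → s = 1.1782

θ=328.3°: 6.5358
θ=344.2°: 5.4752
θ=355.3°: 1.6287
θ=356.6°: 1.1782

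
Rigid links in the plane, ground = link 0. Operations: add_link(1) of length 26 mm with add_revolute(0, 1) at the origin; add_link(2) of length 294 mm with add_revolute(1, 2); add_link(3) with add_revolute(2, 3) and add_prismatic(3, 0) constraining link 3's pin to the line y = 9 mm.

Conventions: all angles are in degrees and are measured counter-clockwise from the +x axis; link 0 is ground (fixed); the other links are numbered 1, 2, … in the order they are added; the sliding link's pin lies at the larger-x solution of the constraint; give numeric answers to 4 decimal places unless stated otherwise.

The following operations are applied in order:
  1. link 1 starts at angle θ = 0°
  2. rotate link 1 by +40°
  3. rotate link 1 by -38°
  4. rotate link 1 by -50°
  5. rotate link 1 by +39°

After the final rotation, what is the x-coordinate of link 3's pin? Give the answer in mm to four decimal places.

geometry: r = 26 mm, L = 294 mm, e = 9 mm; θ starts at 0°
rotate link 1 by +40°: θ ← 0° +40° = 40°
rotate link 1 by -38°: θ ← 40° -38° = 2°
rotate link 1 by -50°: θ ← 2° -50° = -48°
rotate link 1 by +39°: θ ← -48° +39° = -9°
crank pin P = (r cos θ, r sin θ) = (25.679897, -4.067296)
h = r sin θ − e = -4.067296 − 9 = -13.067296
x = r cos θ + √(L² − h²) = 25.679897 + 293.709458 = 319.389355

319.3894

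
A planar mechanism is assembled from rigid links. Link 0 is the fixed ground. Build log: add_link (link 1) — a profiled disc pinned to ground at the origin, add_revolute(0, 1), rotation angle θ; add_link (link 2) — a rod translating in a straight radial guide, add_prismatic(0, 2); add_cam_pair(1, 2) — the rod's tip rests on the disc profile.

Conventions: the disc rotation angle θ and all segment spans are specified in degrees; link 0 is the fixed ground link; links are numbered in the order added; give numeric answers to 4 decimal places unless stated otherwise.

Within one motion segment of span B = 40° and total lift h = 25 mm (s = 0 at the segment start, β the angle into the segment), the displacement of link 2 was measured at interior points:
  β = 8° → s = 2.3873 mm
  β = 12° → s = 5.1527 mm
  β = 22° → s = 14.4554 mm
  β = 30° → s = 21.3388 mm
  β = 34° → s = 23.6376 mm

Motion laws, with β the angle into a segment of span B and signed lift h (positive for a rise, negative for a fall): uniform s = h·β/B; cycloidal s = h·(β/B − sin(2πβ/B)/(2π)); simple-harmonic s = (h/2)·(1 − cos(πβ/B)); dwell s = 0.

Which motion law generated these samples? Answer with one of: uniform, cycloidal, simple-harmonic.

candidates at β/B = r: uniform s = h·r (linear in β); cycloidal s = h·(r − sin(2πr)/(2π)); simple-harmonic s = (h/2)(1 − cos(πr))
β=8°: printed 2.3873 | uniform 5.0000, cycloidal 1.2159, simple-harmonic 2.3873
β=12°: printed 5.1527 | uniform 7.5000, cycloidal 3.7159, simple-harmonic 5.1527
β=22°: printed 14.4554 | uniform 13.7500, cycloidal 14.9795, simple-harmonic 14.4554
β=30°: printed 21.3388 | uniform 18.7500, cycloidal 22.7289, simple-harmonic 21.3388
β=34°: printed 23.6376 | uniform 21.2500, cycloidal 24.4690, simple-harmonic 23.6376
only one law matches every sample → simple-harmonic

simple-harmonic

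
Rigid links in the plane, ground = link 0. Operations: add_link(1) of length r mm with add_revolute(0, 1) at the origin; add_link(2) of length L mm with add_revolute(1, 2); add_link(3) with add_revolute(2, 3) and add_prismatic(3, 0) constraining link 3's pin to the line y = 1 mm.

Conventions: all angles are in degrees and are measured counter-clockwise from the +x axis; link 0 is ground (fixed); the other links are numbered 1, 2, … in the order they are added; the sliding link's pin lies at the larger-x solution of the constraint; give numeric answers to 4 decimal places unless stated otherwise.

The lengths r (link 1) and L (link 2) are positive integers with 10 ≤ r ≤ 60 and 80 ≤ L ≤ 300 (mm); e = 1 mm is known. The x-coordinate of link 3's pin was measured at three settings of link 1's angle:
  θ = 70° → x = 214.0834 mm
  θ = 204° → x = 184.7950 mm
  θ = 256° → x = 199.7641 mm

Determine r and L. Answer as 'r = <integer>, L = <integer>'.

constraint per measurement: (x − r cos θ)² + (r sin θ − e)² = L²
subtracting the θ₁ and θ₂ equations cancels the r² and L² terms:
r = (x₁² − x₂²) / (2[(x₁cos θ₁ + e sin θ₁) − (x₂cos θ₂ + e sin θ₂)]) = 24.0000 → r = 24
L² = (x₁ − r cos θ₁)² + (r sin θ₁ − e)² = 42848.9968 → L = 207.0000 → L = 207
check at θ₃=256°: x = 199.7641 (printed 199.7641) ✓

r = 24, L = 207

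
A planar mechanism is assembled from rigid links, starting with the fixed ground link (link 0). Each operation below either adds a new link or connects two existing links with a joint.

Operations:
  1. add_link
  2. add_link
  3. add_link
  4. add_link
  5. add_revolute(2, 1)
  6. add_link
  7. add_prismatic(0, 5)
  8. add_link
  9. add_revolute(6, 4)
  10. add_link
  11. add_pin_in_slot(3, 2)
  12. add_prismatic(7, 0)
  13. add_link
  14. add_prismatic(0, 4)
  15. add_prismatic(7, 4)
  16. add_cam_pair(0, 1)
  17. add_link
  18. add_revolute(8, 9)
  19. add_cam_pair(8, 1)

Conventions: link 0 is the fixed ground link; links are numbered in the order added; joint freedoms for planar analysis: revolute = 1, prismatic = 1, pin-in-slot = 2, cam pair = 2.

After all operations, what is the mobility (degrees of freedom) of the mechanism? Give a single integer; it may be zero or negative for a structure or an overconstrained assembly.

link 0 = ground. State L|J1|J2 = 1|0|0
+link1  2|0|0
+link2  3|0|0
+link3  4|0|0
+link4  5|0|0
R(2,1) f=1→J1  5|1|0
+link5  6|1|0
P(0,5) f=1→J1  6|2|0
+link6  7|2|0
R(6,4) f=1→J1  7|3|0
+link7  8|3|0
PS(3,2) f=2→J2  8|3|1
P(7,0) f=1→J1  8|4|1
+link8  9|4|1
P(0,4) f=1→J1  9|5|1
P(7,4) f=1→J1  9|6|1
C(0,1) f=2→J2  9|6|2
+link9  10|6|2
R(8,9) f=1→J1  10|7|2
C(8,1) f=2→J2  10|7|3
M = 3(10−1)−2·7−3 = 27−14−3 = 10

M = 10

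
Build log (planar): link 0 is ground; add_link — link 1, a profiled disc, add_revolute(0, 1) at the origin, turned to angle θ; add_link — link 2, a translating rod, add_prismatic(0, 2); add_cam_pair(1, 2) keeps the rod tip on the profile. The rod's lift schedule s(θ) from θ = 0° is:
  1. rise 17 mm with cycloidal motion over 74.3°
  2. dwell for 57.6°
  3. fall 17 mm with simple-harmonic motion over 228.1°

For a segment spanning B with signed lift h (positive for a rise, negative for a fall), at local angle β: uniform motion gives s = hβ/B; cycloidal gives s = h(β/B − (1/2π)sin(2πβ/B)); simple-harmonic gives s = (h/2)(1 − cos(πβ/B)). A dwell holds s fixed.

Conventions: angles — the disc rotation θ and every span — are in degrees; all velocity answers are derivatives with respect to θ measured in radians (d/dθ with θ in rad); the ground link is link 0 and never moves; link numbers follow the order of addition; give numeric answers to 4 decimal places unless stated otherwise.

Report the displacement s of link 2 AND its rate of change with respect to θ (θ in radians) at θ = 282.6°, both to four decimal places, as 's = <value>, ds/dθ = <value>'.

seg 1 [0°–74.3°] cycloidal, h=17: full span → s += 17 → s = 17.0000
seg 2 [74.3°–131.9°] dwell: s stays 17.0000
seg 3 [131.9°–360°] simple-harmonic, h=-17: θ=282.6° here. β=150.7, B=228.1. -17/2·(1 − cos(π·0.6607)) = -12.6107 → s = 4.3893
velocity in seg [131.9°–360°] (simple-harmonic), θ in radians: β = 150.7° = 2.6302 rad, B = 228.1° = 3.9811 rad; ds/dθ = (πh/(2B)) sin(πβ/B) = (π·(-17)/(2·3.9811)) sin(π·0.6607) = -5.871034 mm/rad

s = 4.3893, ds/dθ = -5.8710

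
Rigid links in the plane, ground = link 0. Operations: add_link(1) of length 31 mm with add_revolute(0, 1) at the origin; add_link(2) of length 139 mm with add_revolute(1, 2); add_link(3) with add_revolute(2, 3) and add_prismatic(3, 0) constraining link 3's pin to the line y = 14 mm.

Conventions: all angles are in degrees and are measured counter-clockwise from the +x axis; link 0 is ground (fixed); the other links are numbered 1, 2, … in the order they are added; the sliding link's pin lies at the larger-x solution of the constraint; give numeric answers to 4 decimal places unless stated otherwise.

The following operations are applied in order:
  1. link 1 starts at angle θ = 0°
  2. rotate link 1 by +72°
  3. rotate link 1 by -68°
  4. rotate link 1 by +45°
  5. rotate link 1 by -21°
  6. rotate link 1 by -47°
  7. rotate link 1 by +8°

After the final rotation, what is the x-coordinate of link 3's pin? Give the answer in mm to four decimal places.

geometry: r = 31 mm, L = 139 mm, e = 14 mm; θ starts at 0°
rotate link 1 by +72°: θ ← 0° +72° = 72°
rotate link 1 by -68°: θ ← 72° -68° = 4°
rotate link 1 by +45°: θ ← 4° +45° = 49°
rotate link 1 by -21°: θ ← 49° -21° = 28°
rotate link 1 by -47°: θ ← 28° -47° = -19°
rotate link 1 by +8°: θ ← -19° +8° = -11°
crank pin P = (r cos θ, r sin θ) = (30.430443, -5.915079)
h = r sin θ − e = -5.915079 − 14 = -19.915079
x = r cos θ + √(L² − h²) = 30.430443 + 137.565946 = 167.996389

167.9964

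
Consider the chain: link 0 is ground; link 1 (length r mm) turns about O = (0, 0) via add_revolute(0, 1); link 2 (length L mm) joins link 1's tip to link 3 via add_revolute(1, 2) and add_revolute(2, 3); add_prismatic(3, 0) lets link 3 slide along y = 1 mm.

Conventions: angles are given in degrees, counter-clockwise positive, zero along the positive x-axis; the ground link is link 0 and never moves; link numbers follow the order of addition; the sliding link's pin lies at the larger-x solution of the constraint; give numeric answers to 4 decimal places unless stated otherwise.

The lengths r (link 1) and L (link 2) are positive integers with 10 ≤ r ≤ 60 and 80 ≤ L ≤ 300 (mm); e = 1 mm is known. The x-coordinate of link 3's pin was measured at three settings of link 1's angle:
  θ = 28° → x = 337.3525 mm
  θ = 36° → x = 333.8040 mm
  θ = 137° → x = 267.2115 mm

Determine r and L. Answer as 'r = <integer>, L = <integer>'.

constraint per measurement: (x − r cos θ)² + (r sin θ − e)² = L²
subtracting the θ₁ and θ₂ equations cancels the r² and L² terms:
r = (x₁² − x₂²) / (2[(x₁cos θ₁ + e sin θ₁) − (x₂cos θ₂ + e sin θ₂)]) = 42.9998 → r = 43
L² = (x₁ − r cos θ₁)² + (r sin θ₁ − e)² = 89999.9810 → L = 300.0000 → L = 300
check at θ₃=137°: x = 267.2115 (printed 267.2115) ✓

r = 43, L = 300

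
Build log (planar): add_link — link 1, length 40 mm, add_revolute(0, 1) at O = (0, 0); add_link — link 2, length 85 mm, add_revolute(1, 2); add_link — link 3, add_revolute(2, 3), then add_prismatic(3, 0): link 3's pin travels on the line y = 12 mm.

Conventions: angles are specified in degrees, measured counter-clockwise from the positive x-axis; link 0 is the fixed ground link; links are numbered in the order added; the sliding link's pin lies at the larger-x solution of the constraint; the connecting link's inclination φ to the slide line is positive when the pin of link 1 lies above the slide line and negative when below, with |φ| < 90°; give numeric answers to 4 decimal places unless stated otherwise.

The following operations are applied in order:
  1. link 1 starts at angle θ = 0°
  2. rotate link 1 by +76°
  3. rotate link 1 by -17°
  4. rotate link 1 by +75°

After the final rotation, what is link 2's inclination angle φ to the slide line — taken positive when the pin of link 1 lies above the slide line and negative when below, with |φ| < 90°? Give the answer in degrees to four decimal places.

geometry: r = 40 mm, L = 85 mm, e = 12 mm; θ starts at 0°
rotate link 1 by +76°: θ ← 0° +76° = 76°
rotate link 1 by -17°: θ ← 76° -17° = 59°
rotate link 1 by +75°: θ ← 59° +75° = 134°
h = r sin θ − e = 28.773592 − 12 = 16.773592
sin φ = h / L = 16.773592 / 85 = 0.19733638
φ = arcsin(0.19733638) = 11.381241°

11.3812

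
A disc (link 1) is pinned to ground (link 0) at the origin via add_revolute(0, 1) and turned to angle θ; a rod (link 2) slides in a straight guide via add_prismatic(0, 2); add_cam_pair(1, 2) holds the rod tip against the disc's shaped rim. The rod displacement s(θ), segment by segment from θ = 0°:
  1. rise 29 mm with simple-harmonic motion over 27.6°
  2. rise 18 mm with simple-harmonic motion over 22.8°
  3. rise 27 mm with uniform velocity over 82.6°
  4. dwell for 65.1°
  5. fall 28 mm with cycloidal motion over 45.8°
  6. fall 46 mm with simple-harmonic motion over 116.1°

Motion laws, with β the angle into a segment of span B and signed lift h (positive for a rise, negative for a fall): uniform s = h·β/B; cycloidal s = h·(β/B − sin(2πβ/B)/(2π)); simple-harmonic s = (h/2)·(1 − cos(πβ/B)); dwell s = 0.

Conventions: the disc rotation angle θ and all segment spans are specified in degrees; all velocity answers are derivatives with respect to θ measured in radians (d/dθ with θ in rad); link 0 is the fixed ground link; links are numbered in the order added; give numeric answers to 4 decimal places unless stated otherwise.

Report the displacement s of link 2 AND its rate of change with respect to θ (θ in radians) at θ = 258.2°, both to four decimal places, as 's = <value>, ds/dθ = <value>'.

segment 1 (0° to 27.6°, simple-harmonic, h = 29) is passed completely: s = 0.0000 + (29) = 29.0000
segment 2 (27.6° to 50.4°, simple-harmonic, h = 18) is passed completely: s = 29.0000 + (18) = 47.0000
segment 3 (50.4° to 133°, uniform, h = 27) is passed completely: s = 47.0000 + (27) = 74.0000
segment 4 (133° to 198.1°, dwell): s unchanged at 74.0000
segment 5 (198.1° to 243.9°, cycloidal, h = -28) is passed completely: s = 74.0000 + (-28) = 46.0000
θ = 258.2° falls in segment 6 (243.9° to 360°, simple-harmonic, h = -46): β = 258.2 − 243.9 = 14.3°, B = 116.1°; Δs = -46/2·(1 − cos(π·0.1232)) = -1.7005; s = 46.0000 − 1.7005 = 44.2995
velocity in seg [243.9°–360°] (simple-harmonic), θ in radians: β = 14.3° = 0.2496 rad, B = 116.1° = 2.0263 rad; ds/dθ = (πh/(2B)) sin(πβ/B) = (π·(-46)/(2·2.0263)) sin(π·0.1232) = -13.456416 mm/rad

s = 44.2995, ds/dθ = -13.4564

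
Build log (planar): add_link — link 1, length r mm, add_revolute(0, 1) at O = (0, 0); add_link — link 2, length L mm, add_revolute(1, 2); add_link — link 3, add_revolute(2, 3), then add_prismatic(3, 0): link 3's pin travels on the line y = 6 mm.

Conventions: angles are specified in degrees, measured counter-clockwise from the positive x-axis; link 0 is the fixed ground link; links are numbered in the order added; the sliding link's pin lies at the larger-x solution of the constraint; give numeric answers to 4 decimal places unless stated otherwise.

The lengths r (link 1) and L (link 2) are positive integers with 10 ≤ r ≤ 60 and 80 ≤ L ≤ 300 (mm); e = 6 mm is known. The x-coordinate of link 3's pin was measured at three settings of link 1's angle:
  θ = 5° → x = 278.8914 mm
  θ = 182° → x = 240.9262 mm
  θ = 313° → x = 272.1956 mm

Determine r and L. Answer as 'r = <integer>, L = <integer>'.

constraint per measurement: (x − r cos θ)² + (r sin θ − e)² = L²
subtracting the θ₁ and θ₂ equations cancels the r² and L² terms:
r = (x₁² − x₂²) / (2[(x₁cos θ₁ + e sin θ₁) − (x₂cos θ₂ + e sin θ₂)]) = 19.0000 → r = 19
L² = (x₁ − r cos θ₁)² + (r sin θ₁ − e)² = 67599.9964 → L = 260.0000 → L = 260
check at θ₃=313°: x = 272.1956 (printed 272.1956) ✓

r = 19, L = 260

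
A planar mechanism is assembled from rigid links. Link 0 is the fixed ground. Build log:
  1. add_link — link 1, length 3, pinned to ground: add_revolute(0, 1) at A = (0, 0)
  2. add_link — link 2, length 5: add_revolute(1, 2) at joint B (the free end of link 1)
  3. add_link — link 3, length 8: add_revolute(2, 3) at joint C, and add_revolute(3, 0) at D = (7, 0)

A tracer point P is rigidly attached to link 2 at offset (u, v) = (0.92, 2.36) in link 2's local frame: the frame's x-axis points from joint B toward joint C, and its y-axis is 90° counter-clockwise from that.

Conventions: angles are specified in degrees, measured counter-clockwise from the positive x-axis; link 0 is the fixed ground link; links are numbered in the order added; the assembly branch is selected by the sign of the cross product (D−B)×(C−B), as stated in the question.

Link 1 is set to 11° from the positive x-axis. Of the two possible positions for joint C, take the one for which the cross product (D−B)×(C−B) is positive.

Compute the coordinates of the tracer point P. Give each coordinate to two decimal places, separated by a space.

A=(0,0), D=(7.00,0)
B = A + 3.00·(cos11°, sin11°) = (2.9449, 0.5724)
|BD| = 4.0953
circle(B,5.00) ∩ circle(D,8.00): a=-2.7139, h=4.1994
  candidates: C₊=(0.8446,5.1099) cross=17.198; C₋=(-0.3293,-3.2064) cross=-17.198
  branch + wants cross > 0 → take C=(0.8446,5.1099) (cross=17.198)
ex = (C−B)/|BC| = (-0.4201,0.9075); ey = (-0.9075,-0.4201)
P = B + 0.92·ex + 2.36·ey = (0.4167,0.4160)

0.42 0.42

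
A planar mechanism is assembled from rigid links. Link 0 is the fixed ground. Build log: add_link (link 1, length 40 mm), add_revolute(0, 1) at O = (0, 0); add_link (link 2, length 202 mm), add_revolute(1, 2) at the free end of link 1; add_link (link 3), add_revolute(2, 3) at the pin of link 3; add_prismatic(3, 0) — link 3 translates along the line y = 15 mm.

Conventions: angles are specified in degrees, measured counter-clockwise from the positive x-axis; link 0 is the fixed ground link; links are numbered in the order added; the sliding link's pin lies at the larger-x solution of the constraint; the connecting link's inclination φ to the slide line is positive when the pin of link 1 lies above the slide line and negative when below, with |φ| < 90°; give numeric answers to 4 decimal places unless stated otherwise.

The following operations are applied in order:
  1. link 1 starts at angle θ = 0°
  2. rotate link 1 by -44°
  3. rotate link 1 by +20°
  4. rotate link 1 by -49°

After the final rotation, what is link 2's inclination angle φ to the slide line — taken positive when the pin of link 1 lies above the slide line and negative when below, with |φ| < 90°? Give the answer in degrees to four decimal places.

geometry: r = 40 mm, L = 202 mm, e = 15 mm; θ starts at 0°
rotate link 1 by -44°: θ ← 0° -44° = -44°
rotate link 1 by +20°: θ ← -44° +20° = -24°
rotate link 1 by -49°: θ ← -24° -49° = -73°
h = r sin θ − e = -38.252190 − 15 = -53.252190
sin φ = h / L = -53.252190 / 202 = -0.26362470
φ = arcsin(-0.26362470) = -15.285249°

-15.2852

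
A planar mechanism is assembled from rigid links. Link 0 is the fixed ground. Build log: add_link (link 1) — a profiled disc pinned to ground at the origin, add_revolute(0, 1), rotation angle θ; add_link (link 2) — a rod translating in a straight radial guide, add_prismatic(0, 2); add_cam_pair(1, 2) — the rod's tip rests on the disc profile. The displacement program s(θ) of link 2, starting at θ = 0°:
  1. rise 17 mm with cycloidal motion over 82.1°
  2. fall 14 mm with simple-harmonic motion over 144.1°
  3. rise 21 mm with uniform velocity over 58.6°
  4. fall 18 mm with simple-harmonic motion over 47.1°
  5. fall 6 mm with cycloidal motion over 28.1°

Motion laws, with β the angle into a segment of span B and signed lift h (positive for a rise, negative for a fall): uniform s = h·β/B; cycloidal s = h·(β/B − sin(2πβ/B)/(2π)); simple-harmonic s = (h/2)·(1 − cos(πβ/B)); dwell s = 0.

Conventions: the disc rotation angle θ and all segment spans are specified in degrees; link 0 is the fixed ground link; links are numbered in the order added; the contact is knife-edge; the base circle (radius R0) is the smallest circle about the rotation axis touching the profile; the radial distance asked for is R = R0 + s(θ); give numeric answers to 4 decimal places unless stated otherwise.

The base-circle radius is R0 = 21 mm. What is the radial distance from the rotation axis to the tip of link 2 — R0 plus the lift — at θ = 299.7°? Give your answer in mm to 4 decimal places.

seg 1 [0°–82.1°] cycloidal, h=17: full span → s += 17 → s = 17.0000
seg 2 [82.1°–226.2°] simple-harmonic, h=-14: full span → s += -14 → s = 3.0000
seg 3 [226.2°–284.8°] uniform, h=21: full span → s += 21 → s = 24.0000
seg 4 [284.8°–331.9°] simple-harmonic, h=-18: θ=299.7° here. β=14.9, B=47.1. -18/2·(1 − cos(π·0.3163)) = -4.0907 → s = 19.9093
R = R0 + s = 21 + 19.9093 = 40.9093

40.9093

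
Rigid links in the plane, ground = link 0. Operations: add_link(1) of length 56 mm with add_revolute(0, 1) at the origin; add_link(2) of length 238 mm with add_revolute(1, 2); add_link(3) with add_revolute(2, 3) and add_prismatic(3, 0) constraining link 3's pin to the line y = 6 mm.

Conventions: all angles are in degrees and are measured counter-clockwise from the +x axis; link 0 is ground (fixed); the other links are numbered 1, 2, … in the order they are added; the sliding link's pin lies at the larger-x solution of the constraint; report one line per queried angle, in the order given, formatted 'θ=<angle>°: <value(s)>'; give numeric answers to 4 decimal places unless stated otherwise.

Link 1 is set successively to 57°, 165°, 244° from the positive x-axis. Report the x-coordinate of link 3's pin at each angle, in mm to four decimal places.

geometry: r = 56 mm, L = 238 mm, e = 6 mm
θ=57°: crank pin P = (r cos θ, r sin θ) = (30.499786, 46.965552)
θ=57°: h = r sin θ − e = 46.965552 − 6 = 40.965552
θ=57°: x = r cos θ + √(L² − h²) = 30.499786 + 234.447912 = 264.947698
θ=165°: crank pin P = (r cos θ, r sin θ) = (-54.091846, 14.493867)
θ=165°: h = r sin θ − e = 14.493867 − 6 = 8.493867
θ=165°: x = r cos θ + √(L² − h²) = -54.091846 + 237.848385 = 183.756539
θ=244°: crank pin P = (r cos θ, r sin θ) = (-24.548784, -50.332467)
θ=244°: h = r sin θ − e = -50.332467 − 6 = -56.332467
θ=244°: x = r cos θ + √(L² − h²) = -24.548784 + 231.237223 = 206.688439

θ=57°: 264.9477
θ=165°: 183.7565
θ=244°: 206.6884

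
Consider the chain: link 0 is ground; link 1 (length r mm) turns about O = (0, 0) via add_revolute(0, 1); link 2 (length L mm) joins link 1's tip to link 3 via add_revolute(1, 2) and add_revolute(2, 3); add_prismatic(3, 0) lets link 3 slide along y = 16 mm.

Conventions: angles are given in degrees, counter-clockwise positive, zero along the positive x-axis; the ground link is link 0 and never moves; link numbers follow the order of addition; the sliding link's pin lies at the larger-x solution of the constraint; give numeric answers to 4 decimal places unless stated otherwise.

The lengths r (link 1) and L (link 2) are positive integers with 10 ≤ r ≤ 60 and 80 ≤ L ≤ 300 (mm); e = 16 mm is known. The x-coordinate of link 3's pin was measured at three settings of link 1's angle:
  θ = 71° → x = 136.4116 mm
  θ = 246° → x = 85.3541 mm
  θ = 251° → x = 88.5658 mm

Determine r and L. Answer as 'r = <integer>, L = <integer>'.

constraint per measurement: (x − r cos θ)² + (r sin θ − e)² = L²
subtracting the θ₁ and θ₂ equations cancels the r² and L² terms:
r = (x₁² − x₂²) / (2[(x₁cos θ₁ + e sin θ₁) − (x₂cos θ₂ + e sin θ₂)]) = 52.0001 → r = 52
L² = (x₁ − r cos θ₁)² + (r sin θ₁ − e)² = 15376.0093 → L = 124.0000 → L = 124
check at θ₃=251°: x = 88.5658 (printed 88.5658) ✓

r = 52, L = 124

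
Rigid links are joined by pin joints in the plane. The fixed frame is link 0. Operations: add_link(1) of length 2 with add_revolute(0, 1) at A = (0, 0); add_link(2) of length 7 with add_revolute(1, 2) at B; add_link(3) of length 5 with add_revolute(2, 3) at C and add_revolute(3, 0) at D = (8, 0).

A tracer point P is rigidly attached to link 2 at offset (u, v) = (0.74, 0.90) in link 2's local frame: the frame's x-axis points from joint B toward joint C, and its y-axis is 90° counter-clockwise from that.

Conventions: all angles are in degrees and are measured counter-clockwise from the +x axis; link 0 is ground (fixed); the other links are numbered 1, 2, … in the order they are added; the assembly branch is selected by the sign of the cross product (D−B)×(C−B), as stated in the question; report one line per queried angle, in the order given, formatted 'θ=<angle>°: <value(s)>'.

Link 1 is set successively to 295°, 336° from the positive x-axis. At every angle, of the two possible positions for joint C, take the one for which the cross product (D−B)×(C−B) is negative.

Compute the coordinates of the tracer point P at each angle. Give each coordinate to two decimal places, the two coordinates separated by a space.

A=(0,0), D=(8.00,0)
θ=295°: B = A + 2.00·(cos295°, sin295°) = (0.8452, -1.8126)
θ=295°: |BD| = 7.3808
θ=295°: circle(B,7.00) ∩ circle(D,5.00): a=5.3162, h=4.5539
θ=295°:   candidates: C₊=(4.8803,3.9074) cross=33.611; C₋=(7.1170,-4.9214) cross=-33.611
θ=295°:   branch - wants cross < 0 → take C=(7.1170,-4.9214) (cross=-33.611)
θ=295°: ex = (C−B)/|BC| = (0.8960,-0.4441); ey = (0.4441,0.8960)
θ=295°: P = B + 0.74·ex + 0.90·ey = (1.9080,-1.3349)
θ=336°: B = A + 2.00·(cos336°, sin336°) = (1.8271, -0.8135)
θ=336°: |BD| = 6.2263
θ=336°: circle(B,7.00) ∩ circle(D,5.00): a=5.0405, h=4.8573
θ=336°:   candidates: C₊=(6.1897,4.6608) cross=30.243; C₋=(7.4590,-4.9706) cross=-30.243
θ=336°:   branch - wants cross < 0 → take C=(7.4590,-4.9706) (cross=-30.243)
θ=336°: ex = (C−B)/|BC| = (0.8046,-0.5939); ey = (0.5939,0.8046)
θ=336°: P = B + 0.74·ex + 0.90·ey = (2.9570,-0.5288)

θ=295°: 1.91 -1.33
θ=336°: 2.96 -0.53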